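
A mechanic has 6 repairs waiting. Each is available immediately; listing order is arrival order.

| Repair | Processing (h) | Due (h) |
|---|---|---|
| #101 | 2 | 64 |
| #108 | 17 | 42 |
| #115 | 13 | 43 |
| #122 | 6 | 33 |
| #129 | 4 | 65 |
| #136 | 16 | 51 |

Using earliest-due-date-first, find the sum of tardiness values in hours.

1

EDD (increasing due date): #122 #108 #115 #136 #101 #129.
#122: 0→6, due 33, tardiness 0
#108: 6→23, due 42, tardiness 0
#115: 23→36, due 43, tardiness 0
#136: 36→52, due 51, tardiness 1
#101: 52→54, due 64, tardiness 0
#129: 54→58, due 65, tardiness 0
Sum = 0+0+0+1+0+0 = 1.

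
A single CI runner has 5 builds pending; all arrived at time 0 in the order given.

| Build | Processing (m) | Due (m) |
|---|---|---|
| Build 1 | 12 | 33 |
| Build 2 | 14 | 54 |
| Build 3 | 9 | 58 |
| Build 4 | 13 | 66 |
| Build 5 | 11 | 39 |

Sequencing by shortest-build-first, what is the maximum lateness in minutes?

5

SPT (increasing processing time): Build 3 Build 5 Build 1 Build 4 Build 2.
Build 3: 0→9, due 58, lateness -49
Build 5: 9→20, due 39, lateness -19
Build 1: 20→32, due 33, lateness -1
Build 4: 32→45, due 66, lateness -21
Build 2: 45→59, due 54, lateness 5
Maximum = 5.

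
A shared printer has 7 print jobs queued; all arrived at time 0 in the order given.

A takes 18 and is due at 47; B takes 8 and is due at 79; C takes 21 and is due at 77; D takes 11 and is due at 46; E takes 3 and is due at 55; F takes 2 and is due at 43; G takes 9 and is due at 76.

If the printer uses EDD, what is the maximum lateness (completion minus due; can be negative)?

EDD (increasing due date): F D A E G C B.
F: 0→2, due 43, lateness -41
D: 2→13, due 46, lateness -33
A: 13→31, due 47, lateness -16
E: 31→34, due 55, lateness -21
G: 34→43, due 76, lateness -33
C: 43→64, due 77, lateness -13
B: 64→72, due 79, lateness -7
Maximum = -7.

-7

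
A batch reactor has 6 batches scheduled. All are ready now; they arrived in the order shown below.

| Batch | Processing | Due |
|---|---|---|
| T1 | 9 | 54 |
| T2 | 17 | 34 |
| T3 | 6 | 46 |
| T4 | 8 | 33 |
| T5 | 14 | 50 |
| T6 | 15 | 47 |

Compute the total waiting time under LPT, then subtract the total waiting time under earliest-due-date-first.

LPT (decreasing processing time): T2 T6 T5 T1 T4 T3.
T2: waits 0, runs 0→17
T6: waits 17, runs 17→32
T5: waits 32, runs 32→46
T1: waits 46, runs 46→55
T4: waits 55, runs 55→63
T3: waits 63, runs 63→69
Sum = 0+17+32+46+55+63 = 213.
EDD (increasing due date): T4 T2 T3 T6 T5 T1.
T4: waits 0, runs 0→8
T2: waits 8, runs 8→25
T3: waits 25, runs 25→31
T6: waits 31, runs 31→46
T5: waits 46, runs 46→60
T1: waits 60, runs 60→69
Sum = 0+8+25+31+46+60 = 170.
Difference = 213 − 170 = 43.

43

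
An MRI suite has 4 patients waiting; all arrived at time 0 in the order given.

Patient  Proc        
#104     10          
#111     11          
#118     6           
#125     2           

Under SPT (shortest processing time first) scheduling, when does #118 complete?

SPT (increasing processing time): #125 #118 #104 #111.
#125: 0→2
#118: 2→8

8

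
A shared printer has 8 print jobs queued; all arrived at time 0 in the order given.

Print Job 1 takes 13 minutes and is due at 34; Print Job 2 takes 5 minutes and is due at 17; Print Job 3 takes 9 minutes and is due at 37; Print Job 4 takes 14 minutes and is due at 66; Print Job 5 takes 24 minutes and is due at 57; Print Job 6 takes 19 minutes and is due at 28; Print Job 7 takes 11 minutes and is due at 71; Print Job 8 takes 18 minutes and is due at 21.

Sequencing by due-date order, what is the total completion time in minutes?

EDD (increasing due date): Print Job 2 Print Job 8 Print Job 6 Print Job 1 Print Job 3 Print Job 5 Print Job 4 Print Job 7.
Print Job 2: 0→5
Print Job 8: 5→23
Print Job 6: 23→42
Print Job 1: 42→55
Print Job 3: 55→64
Print Job 5: 64→88
Print Job 4: 88→102
Print Job 7: 102→113
Sum = 5+23+42+55+64+88+102+113 = 492.

492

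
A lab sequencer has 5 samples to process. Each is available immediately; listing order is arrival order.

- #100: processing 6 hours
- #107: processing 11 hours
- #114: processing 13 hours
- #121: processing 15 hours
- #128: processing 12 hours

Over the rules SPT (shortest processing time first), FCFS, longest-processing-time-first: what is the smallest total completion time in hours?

SPT (increasing processing time): #100 #107 #128 #114 #121.
#100: 0→6
#107: 6→17
#128: 17→29
#114: 29→42
#121: 42→57
Sum = 6+17+29+42+57 = 151.
FIFO (arrival order): #100 #107 #114 #121 #128.
#100: 0→6
#107: 6→17
#114: 17→30
#121: 30→45
#128: 45→57
Sum = 6+17+30+45+57 = 155.
LPT (decreasing processing time): #121 #114 #128 #107 #100.
#121: 0→15
#114: 15→28
#128: 28→40
#107: 40→51
#100: 51→57
Sum = 15+28+40+51+57 = 191.
SPT 151, FIFO 155, LPT 191 → minimum 151.

151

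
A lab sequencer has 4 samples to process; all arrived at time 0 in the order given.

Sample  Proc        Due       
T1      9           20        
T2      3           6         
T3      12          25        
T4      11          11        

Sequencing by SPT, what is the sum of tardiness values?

SPT (increasing processing time): T2 T1 T4 T3.
T2: 0→3, due 6, tardiness 0
T1: 3→12, due 20, tardiness 0
T4: 12→23, due 11, tardiness 12
T3: 23→35, due 25, tardiness 10
Sum = 0+0+12+10 = 22.

22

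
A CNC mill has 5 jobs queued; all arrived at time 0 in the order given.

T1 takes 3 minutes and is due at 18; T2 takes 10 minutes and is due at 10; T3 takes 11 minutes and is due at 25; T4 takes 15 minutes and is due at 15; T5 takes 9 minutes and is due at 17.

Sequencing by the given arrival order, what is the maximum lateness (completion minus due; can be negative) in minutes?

FIFO (arrival order): T1 T2 T3 T4 T5.
T1: 0→3, due 18, lateness -15
T2: 3→13, due 10, lateness 3
T3: 13→24, due 25, lateness -1
T4: 24→39, due 15, lateness 24
T5: 39→48, due 17, lateness 31
Maximum = 31.

31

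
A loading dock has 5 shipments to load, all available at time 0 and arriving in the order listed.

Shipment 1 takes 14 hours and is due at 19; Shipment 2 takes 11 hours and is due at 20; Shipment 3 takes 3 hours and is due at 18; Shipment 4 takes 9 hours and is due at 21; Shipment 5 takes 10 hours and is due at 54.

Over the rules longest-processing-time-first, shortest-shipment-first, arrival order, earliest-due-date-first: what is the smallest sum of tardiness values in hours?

LPT (decreasing processing time): Shipment 1 Shipment 2 Shipment 5 Shipment 4 Shipment 3.
Shipment 1: 0→14, due 19, tardiness 0
Shipment 2: 14→25, due 20, tardiness 5
Shipment 5: 25→35, due 54, tardiness 0
Shipment 4: 35→44, due 21, tardiness 23
Shipment 3: 44→47, due 18, tardiness 29
Sum = 0+5+0+23+29 = 57.
SPT (increasing processing time): Shipment 3 Shipment 4 Shipment 5 Shipment 2 Shipment 1.
Shipment 3: 0→3, due 18, tardiness 0
Shipment 4: 3→12, due 21, tardiness 0
Shipment 5: 12→22, due 54, tardiness 0
Shipment 2: 22→33, due 20, tardiness 13
Shipment 1: 33→47, due 19, tardiness 28
Sum = 0+0+0+13+28 = 41.
FIFO (arrival order): Shipment 1 Shipment 2 Shipment 3 Shipment 4 Shipment 5.
Shipment 1: 0→14, due 19, tardiness 0
Shipment 2: 14→25, due 20, tardiness 5
Shipment 3: 25→28, due 18, tardiness 10
Shipment 4: 28→37, due 21, tardiness 16
Shipment 5: 37→47, due 54, tardiness 0
Sum = 0+5+10+16+0 = 31.
EDD (increasing due date): Shipment 3 Shipment 1 Shipment 2 Shipment 4 Shipment 5.
Shipment 3: 0→3, due 18, tardiness 0
Shipment 1: 3→17, due 19, tardiness 0
Shipment 2: 17→28, due 20, tardiness 8
Shipment 4: 28→37, due 21, tardiness 16
Shipment 5: 37→47, due 54, tardiness 0
Sum = 0+0+8+16+0 = 24.
LPT 57, SPT 41, FIFO 31, EDD 24 → minimum 24.

24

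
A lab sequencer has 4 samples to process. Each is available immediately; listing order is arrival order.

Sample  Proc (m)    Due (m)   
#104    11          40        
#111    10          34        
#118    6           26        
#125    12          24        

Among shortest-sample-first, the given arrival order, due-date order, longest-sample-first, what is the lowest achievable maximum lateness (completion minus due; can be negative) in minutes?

SPT (increasing processing time): #118 #111 #104 #125.
#118: 0→6, due 26, lateness -20
#111: 6→16, due 34, lateness -18
#104: 16→27, due 40, lateness -13
#125: 27→39, due 24, lateness 15
Maximum = 15.
FIFO (arrival order): #104 #111 #118 #125.
#104: 0→11, due 40, lateness -29
#111: 11→21, due 34, lateness -13
#118: 21→27, due 26, lateness 1
#125: 27→39, due 24, lateness 15
Maximum = 15.
EDD (increasing due date): #125 #118 #111 #104.
#125: 0→12, due 24, lateness -12
#118: 12→18, due 26, lateness -8
#111: 18→28, due 34, lateness -6
#104: 28→39, due 40, lateness -1
Maximum = -1.
LPT (decreasing processing time): #125 #104 #111 #118.
#125: 0→12, due 24, lateness -12
#104: 12→23, due 40, lateness -17
#111: 23→33, due 34, lateness -1
#118: 33→39, due 26, lateness 13
Maximum = 13.
SPT 15, FIFO 15, EDD -1, LPT 13 → minimum -1.

-1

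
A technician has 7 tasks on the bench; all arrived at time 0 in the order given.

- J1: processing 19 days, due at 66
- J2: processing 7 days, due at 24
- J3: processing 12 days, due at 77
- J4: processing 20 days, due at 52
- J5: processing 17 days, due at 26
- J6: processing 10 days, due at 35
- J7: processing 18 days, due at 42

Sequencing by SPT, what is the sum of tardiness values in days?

SPT (increasing processing time): J2 J6 J3 J5 J7 J1 J4.
J2: 0→7, due 24, tardiness 0
J6: 7→17, due 35, tardiness 0
J3: 17→29, due 77, tardiness 0
J5: 29→46, due 26, tardiness 20
J7: 46→64, due 42, tardiness 22
J1: 64→83, due 66, tardiness 17
J4: 83→103, due 52, tardiness 51
Sum = 0+0+0+20+22+17+51 = 110.

110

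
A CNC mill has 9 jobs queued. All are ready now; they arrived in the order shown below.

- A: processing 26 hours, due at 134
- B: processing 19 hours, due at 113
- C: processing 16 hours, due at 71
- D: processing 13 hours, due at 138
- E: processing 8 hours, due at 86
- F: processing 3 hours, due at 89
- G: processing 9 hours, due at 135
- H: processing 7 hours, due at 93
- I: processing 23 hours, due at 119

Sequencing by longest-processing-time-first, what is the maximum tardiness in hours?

LPT (decreasing processing time): A I B C D G E H F.
A: 0→26, due 134, tardiness 0
I: 26→49, due 119, tardiness 0
B: 49→68, due 113, tardiness 0
C: 68→84, due 71, tardiness 13
D: 84→97, due 138, tardiness 0
G: 97→106, due 135, tardiness 0
E: 106→114, due 86, tardiness 28
H: 114→121, due 93, tardiness 28
F: 121→124, due 89, tardiness 35
Maximum = 35.

35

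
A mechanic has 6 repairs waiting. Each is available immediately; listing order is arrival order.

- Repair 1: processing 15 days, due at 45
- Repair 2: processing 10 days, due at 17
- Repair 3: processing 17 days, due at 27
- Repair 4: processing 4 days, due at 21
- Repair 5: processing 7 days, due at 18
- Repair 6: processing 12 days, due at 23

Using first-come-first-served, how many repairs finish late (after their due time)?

FIFO (arrival order): Repair 1 Repair 2 Repair 3 Repair 4 Repair 5 Repair 6.
Repair 1: 0→15, due 45, tardiness 0
Repair 2: 15→25, due 17, tardiness 8
Repair 3: 25→42, due 27, tardiness 15
Repair 4: 42→46, due 21, tardiness 25
Repair 5: 46→53, due 18, tardiness 35
Repair 6: 53→65, due 23, tardiness 42
Late repairs: 5.

5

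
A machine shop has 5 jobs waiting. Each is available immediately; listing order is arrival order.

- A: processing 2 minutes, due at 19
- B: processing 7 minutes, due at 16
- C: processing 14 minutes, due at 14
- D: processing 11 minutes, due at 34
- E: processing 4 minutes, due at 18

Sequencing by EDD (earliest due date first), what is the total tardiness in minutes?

24

EDD (increasing due date): C B E A D.
C: 0→14, due 14, tardiness 0
B: 14→21, due 16, tardiness 5
E: 21→25, due 18, tardiness 7
A: 25→27, due 19, tardiness 8
D: 27→38, due 34, tardiness 4
Sum = 0+5+7+8+4 = 24.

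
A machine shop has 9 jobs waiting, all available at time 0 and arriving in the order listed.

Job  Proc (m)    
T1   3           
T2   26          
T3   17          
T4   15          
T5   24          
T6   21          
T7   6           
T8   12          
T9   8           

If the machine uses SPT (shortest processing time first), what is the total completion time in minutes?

SPT (increasing processing time): T1 T7 T9 T8 T4 T3 T6 T5 T2.
T1: 0→3
T7: 3→9
T9: 9→17
T8: 17→29
T4: 29→44
T3: 44→61
T6: 61→82
T5: 82→106
T2: 106→132
Sum = 3+9+17+29+44+61+82+106+132 = 483.

483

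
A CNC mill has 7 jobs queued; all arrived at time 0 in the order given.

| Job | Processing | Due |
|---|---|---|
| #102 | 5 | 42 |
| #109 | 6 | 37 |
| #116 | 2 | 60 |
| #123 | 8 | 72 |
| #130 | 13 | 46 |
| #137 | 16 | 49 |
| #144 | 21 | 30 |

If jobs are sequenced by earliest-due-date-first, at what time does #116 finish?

63

EDD (increasing due date): #144 #109 #102 #130 #137 #116 #123.
#144: 0→21
#109: 21→27
#102: 27→32
#130: 32→45
#137: 45→61
#116: 61→63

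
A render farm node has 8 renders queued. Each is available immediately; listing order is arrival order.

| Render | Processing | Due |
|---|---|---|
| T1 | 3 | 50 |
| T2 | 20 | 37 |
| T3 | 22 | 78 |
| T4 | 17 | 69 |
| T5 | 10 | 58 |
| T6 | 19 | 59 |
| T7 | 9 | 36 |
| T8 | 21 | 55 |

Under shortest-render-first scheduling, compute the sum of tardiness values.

128

SPT (increasing processing time): T1 T7 T5 T4 T6 T2 T8 T3.
T1: 0→3, due 50, tardiness 0
T7: 3→12, due 36, tardiness 0
T5: 12→22, due 58, tardiness 0
T4: 22→39, due 69, tardiness 0
T6: 39→58, due 59, tardiness 0
T2: 58→78, due 37, tardiness 41
T8: 78→99, due 55, tardiness 44
T3: 99→121, due 78, tardiness 43
Sum = 0+0+0+0+0+41+44+43 = 128.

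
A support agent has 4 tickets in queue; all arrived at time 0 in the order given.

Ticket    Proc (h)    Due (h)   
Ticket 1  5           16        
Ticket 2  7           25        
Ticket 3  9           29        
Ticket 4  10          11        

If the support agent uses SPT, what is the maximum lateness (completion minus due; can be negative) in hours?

SPT (increasing processing time): Ticket 1 Ticket 2 Ticket 3 Ticket 4.
Ticket 1: 0→5, due 16, lateness -11
Ticket 2: 5→12, due 25, lateness -13
Ticket 3: 12→21, due 29, lateness -8
Ticket 4: 21→31, due 11, lateness 20
Maximum = 20.

20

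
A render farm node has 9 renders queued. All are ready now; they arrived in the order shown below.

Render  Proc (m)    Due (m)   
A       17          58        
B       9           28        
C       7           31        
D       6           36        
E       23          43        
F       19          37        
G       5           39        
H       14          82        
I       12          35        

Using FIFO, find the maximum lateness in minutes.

77

FIFO (arrival order): A B C D E F G H I.
A: 0→17, due 58, lateness -41
B: 17→26, due 28, lateness -2
C: 26→33, due 31, lateness 2
D: 33→39, due 36, lateness 3
E: 39→62, due 43, lateness 19
F: 62→81, due 37, lateness 44
G: 81→86, due 39, lateness 47
H: 86→100, due 82, lateness 18
I: 100→112, due 35, lateness 77
Maximum = 77.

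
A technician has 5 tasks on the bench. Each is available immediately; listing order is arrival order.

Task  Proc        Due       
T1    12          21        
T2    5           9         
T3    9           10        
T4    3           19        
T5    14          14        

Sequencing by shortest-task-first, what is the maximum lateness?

SPT (increasing processing time): T4 T2 T3 T1 T5.
T4: 0→3, due 19, lateness -16
T2: 3→8, due 9, lateness -1
T3: 8→17, due 10, lateness 7
T1: 17→29, due 21, lateness 8
T5: 29→43, due 14, lateness 29
Maximum = 29.

29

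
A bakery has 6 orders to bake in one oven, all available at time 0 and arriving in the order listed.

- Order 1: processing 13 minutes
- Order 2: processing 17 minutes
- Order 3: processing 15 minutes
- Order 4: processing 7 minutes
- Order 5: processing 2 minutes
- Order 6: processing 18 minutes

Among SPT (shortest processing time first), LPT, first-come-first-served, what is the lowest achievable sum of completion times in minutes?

SPT (increasing processing time): Order 5 Order 4 Order 1 Order 3 Order 2 Order 6.
Order 5: 0→2
Order 4: 2→9
Order 1: 9→22
Order 3: 22→37
Order 2: 37→54
Order 6: 54→72
Sum = 2+9+22+37+54+72 = 196.
LPT (decreasing processing time): Order 6 Order 2 Order 3 Order 1 Order 4 Order 5.
Order 6: 0→18
Order 2: 18→35
Order 3: 35→50
Order 1: 50→63
Order 4: 63→70
Order 5: 70→72
Sum = 18+35+50+63+70+72 = 308.
FIFO (arrival order): Order 1 Order 2 Order 3 Order 4 Order 5 Order 6.
Order 1: 0→13
Order 2: 13→30
Order 3: 30→45
Order 4: 45→52
Order 5: 52→54
Order 6: 54→72
Sum = 13+30+45+52+54+72 = 266.
SPT 196, LPT 308, FIFO 266 → minimum 196.

196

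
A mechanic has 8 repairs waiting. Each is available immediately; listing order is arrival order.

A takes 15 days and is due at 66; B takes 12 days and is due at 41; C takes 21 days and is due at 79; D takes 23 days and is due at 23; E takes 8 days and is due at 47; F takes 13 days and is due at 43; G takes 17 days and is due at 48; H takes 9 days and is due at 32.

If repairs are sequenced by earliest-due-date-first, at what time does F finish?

57

EDD (increasing due date): D H B F E G A C.
D: 0→23
H: 23→32
B: 32→44
F: 44→57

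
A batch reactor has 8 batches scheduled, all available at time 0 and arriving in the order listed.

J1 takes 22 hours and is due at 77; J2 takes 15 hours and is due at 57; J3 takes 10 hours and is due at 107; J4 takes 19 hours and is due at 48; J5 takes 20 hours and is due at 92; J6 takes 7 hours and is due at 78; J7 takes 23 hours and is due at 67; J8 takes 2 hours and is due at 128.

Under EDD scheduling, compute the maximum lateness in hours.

14

EDD (increasing due date): J4 J2 J7 J1 J6 J5 J3 J8.
J4: 0→19, due 48, lateness -29
J2: 19→34, due 57, lateness -23
J7: 34→57, due 67, lateness -10
J1: 57→79, due 77, lateness 2
J6: 79→86, due 78, lateness 8
J5: 86→106, due 92, lateness 14
J3: 106→116, due 107, lateness 9
J8: 116→118, due 128, lateness -10
Maximum = 14.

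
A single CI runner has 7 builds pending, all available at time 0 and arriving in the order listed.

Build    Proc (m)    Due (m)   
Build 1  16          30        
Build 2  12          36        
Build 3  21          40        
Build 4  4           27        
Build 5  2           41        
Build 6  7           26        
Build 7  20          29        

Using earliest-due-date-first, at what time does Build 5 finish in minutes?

EDD (increasing due date): Build 6 Build 4 Build 7 Build 1 Build 2 Build 3 Build 5.
Build 6: 0→7
Build 4: 7→11
Build 7: 11→31
Build 1: 31→47
Build 2: 47→59
Build 3: 59→80
Build 5: 80→82

82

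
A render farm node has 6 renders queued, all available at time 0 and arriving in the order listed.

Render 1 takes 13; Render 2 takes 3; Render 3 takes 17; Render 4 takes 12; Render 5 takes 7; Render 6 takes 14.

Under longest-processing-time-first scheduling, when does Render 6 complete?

LPT (decreasing processing time): Render 3 Render 6 Render 1 Render 4 Render 5 Render 2.
Render 3: 0→17
Render 6: 17→31

31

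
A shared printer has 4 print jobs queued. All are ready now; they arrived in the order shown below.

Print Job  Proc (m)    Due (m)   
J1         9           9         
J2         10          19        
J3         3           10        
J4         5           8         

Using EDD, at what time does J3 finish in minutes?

17

EDD (increasing due date): J4 J1 J3 J2.
J4: 0→5
J1: 5→14
J3: 14→17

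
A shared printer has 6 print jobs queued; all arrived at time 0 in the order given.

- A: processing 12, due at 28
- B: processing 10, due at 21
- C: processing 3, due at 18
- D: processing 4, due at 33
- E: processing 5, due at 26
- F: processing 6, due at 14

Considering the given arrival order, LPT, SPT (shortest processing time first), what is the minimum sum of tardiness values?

23

FIFO (arrival order): A B C D E F.
A: 0→12, due 28, tardiness 0
B: 12→22, due 21, tardiness 1
C: 22→25, due 18, tardiness 7
D: 25→29, due 33, tardiness 0
E: 29→34, due 26, tardiness 8
F: 34→40, due 14, tardiness 26
Sum = 0+1+7+0+8+26 = 42.
LPT (decreasing processing time): A B F E D C.
A: 0→12, due 28, tardiness 0
B: 12→22, due 21, tardiness 1
F: 22→28, due 14, tardiness 14
E: 28→33, due 26, tardiness 7
D: 33→37, due 33, tardiness 4
C: 37→40, due 18, tardiness 22
Sum = 0+1+14+7+4+22 = 48.
SPT (increasing processing time): C D E F B A.
C: 0→3, due 18, tardiness 0
D: 3→7, due 33, tardiness 0
E: 7→12, due 26, tardiness 0
F: 12→18, due 14, tardiness 4
B: 18→28, due 21, tardiness 7
A: 28→40, due 28, tardiness 12
Sum = 0+0+0+4+7+12 = 23.
FIFO 42, LPT 48, SPT 23 → minimum 23.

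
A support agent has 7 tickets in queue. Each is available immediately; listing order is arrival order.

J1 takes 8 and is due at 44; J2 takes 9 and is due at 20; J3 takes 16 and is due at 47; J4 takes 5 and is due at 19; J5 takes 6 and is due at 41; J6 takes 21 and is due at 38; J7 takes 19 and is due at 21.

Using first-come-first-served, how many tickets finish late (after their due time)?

FIFO (arrival order): J1 J2 J3 J4 J5 J6 J7.
J1: 0→8, due 44, tardiness 0
J2: 8→17, due 20, tardiness 0
J3: 17→33, due 47, tardiness 0
J4: 33→38, due 19, tardiness 19
J5: 38→44, due 41, tardiness 3
J6: 44→65, due 38, tardiness 27
J7: 65→84, due 21, tardiness 63
Late tickets: 4.

4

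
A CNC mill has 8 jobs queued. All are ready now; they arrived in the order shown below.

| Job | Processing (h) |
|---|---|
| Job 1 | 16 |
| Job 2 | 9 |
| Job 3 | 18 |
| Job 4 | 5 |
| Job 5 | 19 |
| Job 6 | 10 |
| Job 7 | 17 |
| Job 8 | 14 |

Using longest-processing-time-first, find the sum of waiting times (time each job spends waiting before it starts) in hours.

461

LPT (decreasing processing time): Job 5 Job 3 Job 7 Job 1 Job 8 Job 6 Job 2 Job 4.
Job 5: waits 0, runs 0→19
Job 3: waits 19, runs 19→37
Job 7: waits 37, runs 37→54
Job 1: waits 54, runs 54→70
Job 8: waits 70, runs 70→84
Job 6: waits 84, runs 84→94
Job 2: waits 94, runs 94→103
Job 4: waits 103, runs 103→108
Sum = 0+19+37+54+70+84+94+103 = 461.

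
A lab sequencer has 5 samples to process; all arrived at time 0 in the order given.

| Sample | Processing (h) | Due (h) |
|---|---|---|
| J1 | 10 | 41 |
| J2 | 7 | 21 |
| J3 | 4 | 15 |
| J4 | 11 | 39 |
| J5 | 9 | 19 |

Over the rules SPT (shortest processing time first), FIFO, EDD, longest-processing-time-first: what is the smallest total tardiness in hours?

SPT (increasing processing time): J3 J2 J5 J1 J4.
J3: 0→4, due 15, tardiness 0
J2: 4→11, due 21, tardiness 0
J5: 11→20, due 19, tardiness 1
J1: 20→30, due 41, tardiness 0
J4: 30→41, due 39, tardiness 2
Sum = 0+0+1+0+2 = 3.
FIFO (arrival order): J1 J2 J3 J4 J5.
J1: 0→10, due 41, tardiness 0
J2: 10→17, due 21, tardiness 0
J3: 17→21, due 15, tardiness 6
J4: 21→32, due 39, tardiness 0
J5: 32→41, due 19, tardiness 22
Sum = 0+0+6+0+22 = 28.
EDD (increasing due date): J3 J5 J2 J4 J1.
J3: 0→4, due 15, tardiness 0
J5: 4→13, due 19, tardiness 0
J2: 13→20, due 21, tardiness 0
J4: 20→31, due 39, tardiness 0
J1: 31→41, due 41, tardiness 0
Sum = 0+0+0+0+0 = 0.
LPT (decreasing processing time): J4 J1 J5 J2 J3.
J4: 0→11, due 39, tardiness 0
J1: 11→21, due 41, tardiness 0
J5: 21→30, due 19, tardiness 11
J2: 30→37, due 21, tardiness 16
J3: 37→41, due 15, tardiness 26
Sum = 0+0+11+16+26 = 53.
SPT 3, FIFO 28, EDD 0, LPT 53 → minimum 0.

0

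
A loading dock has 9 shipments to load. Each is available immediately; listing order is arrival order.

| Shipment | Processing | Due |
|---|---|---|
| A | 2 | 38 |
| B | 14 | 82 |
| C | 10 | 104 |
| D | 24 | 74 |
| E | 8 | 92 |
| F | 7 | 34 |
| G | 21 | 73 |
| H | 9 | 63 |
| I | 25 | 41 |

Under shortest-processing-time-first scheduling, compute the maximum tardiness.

79

SPT (increasing processing time): A F E H C B G D I.
A: 0→2, due 38, tardiness 0
F: 2→9, due 34, tardiness 0
E: 9→17, due 92, tardiness 0
H: 17→26, due 63, tardiness 0
C: 26→36, due 104, tardiness 0
B: 36→50, due 82, tardiness 0
G: 50→71, due 73, tardiness 0
D: 71→95, due 74, tardiness 21
I: 95→120, due 41, tardiness 79
Maximum = 79.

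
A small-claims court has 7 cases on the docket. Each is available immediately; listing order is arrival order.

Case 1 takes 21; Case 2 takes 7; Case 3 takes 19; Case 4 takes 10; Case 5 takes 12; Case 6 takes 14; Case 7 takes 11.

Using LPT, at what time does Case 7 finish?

77

LPT (decreasing processing time): Case 1 Case 3 Case 6 Case 5 Case 7 Case 4 Case 2.
Case 1: 0→21
Case 3: 21→40
Case 6: 40→54
Case 5: 54→66
Case 7: 66→77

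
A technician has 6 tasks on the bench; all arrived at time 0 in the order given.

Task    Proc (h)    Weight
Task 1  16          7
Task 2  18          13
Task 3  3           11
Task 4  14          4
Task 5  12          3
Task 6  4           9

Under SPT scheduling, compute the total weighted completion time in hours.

SPT (increasing processing time): Task 3 Task 6 Task 5 Task 4 Task 1 Task 2.
Task 3: finishes 3, weight 11, w·C = 33
Task 6: finishes 7, weight 9, w·C = 63
Task 5: finishes 19, weight 3, w·C = 57
Task 4: finishes 33, weight 4, w·C = 132
Task 1: finishes 49, weight 7, w·C = 343
Task 2: finishes 67, weight 13, w·C = 871
Sum = 33+63+57+132+343+871 = 1499.

1499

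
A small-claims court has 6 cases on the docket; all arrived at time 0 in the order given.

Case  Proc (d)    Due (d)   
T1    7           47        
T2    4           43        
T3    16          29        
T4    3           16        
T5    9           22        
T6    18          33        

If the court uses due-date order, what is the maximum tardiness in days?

13

EDD (increasing due date): T4 T5 T3 T6 T2 T1.
T4: 0→3, due 16, tardiness 0
T5: 3→12, due 22, tardiness 0
T3: 12→28, due 29, tardiness 0
T6: 28→46, due 33, tardiness 13
T2: 46→50, due 43, tardiness 7
T1: 50→57, due 47, tardiness 10
Maximum = 13.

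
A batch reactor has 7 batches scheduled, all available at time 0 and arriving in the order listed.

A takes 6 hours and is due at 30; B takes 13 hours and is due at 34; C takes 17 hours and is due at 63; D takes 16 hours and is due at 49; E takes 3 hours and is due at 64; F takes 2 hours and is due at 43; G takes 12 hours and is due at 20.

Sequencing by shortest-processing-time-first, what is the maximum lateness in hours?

6

SPT (increasing processing time): F E A G B D C.
F: 0→2, due 43, lateness -41
E: 2→5, due 64, lateness -59
A: 5→11, due 30, lateness -19
G: 11→23, due 20, lateness 3
B: 23→36, due 34, lateness 2
D: 36→52, due 49, lateness 3
C: 52→69, due 63, lateness 6
Maximum = 6.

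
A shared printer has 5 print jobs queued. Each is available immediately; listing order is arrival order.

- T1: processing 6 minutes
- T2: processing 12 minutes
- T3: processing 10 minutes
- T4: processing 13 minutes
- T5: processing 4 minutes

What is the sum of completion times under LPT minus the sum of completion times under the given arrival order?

21

LPT (decreasing processing time): T4 T2 T3 T1 T5.
T4: 0→13
T2: 13→25
T3: 25→35
T1: 35→41
T5: 41→45
Sum = 13+25+35+41+45 = 159.
FIFO (arrival order): T1 T2 T3 T4 T5.
T1: 0→6
T2: 6→18
T3: 18→28
T4: 28→41
T5: 41→45
Sum = 6+18+28+41+45 = 138.
Difference = 159 − 138 = 21.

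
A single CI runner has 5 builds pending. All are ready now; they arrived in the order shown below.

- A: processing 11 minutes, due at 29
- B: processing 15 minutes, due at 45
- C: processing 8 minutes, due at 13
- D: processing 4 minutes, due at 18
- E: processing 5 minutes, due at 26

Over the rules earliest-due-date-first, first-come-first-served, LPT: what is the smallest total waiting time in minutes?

EDD (increasing due date): C D E A B.
C: waits 0, runs 0→8
D: waits 8, runs 8→12
E: waits 12, runs 12→17
A: waits 17, runs 17→28
B: waits 28, runs 28→43
Sum = 0+8+12+17+28 = 65.
FIFO (arrival order): A B C D E.
A: waits 0, runs 0→11
B: waits 11, runs 11→26
C: waits 26, runs 26→34
D: waits 34, runs 34→38
E: waits 38, runs 38→43
Sum = 0+11+26+34+38 = 109.
LPT (decreasing processing time): B A C E D.
B: waits 0, runs 0→15
A: waits 15, runs 15→26
C: waits 26, runs 26→34
E: waits 34, runs 34→39
D: waits 39, runs 39→43
Sum = 0+15+26+34+39 = 114.
EDD 65, FIFO 109, LPT 114 → minimum 65.

65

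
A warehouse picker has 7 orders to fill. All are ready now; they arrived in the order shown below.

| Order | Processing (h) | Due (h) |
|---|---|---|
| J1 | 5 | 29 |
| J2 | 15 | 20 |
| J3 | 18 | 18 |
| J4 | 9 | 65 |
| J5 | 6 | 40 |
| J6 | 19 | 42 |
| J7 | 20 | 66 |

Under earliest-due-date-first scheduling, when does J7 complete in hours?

92

EDD (increasing due date): J3 J2 J1 J5 J6 J4 J7.
J3: 0→18
J2: 18→33
J1: 33→38
J5: 38→44
J6: 44→63
J4: 63→72
J7: 72→92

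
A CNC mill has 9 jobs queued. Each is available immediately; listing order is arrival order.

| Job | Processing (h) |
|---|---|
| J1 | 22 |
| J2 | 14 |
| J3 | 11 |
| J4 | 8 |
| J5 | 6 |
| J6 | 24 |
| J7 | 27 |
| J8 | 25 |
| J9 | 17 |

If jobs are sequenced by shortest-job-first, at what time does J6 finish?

SPT (increasing processing time): J5 J4 J3 J2 J9 J1 J6 J8 J7.
J5: 0→6
J4: 6→14
J3: 14→25
J2: 25→39
J9: 39→56
J1: 56→78
J6: 78→102

102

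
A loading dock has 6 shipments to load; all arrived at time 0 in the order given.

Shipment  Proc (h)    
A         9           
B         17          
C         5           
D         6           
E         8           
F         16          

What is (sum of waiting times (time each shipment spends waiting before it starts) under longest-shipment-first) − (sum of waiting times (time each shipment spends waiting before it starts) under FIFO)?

LPT (decreasing processing time): B F A E D C.
B: waits 0, runs 0→17
F: waits 17, runs 17→33
A: waits 33, runs 33→42
E: waits 42, runs 42→50
D: waits 50, runs 50→56
C: waits 56, runs 56→61
Sum = 0+17+33+42+50+56 = 198.
FIFO (arrival order): A B C D E F.
A: waits 0, runs 0→9
B: waits 9, runs 9→26
C: waits 26, runs 26→31
D: waits 31, runs 31→37
E: waits 37, runs 37→45
F: waits 45, runs 45→61
Sum = 0+9+26+31+37+45 = 148.
Difference = 198 − 148 = 50.

50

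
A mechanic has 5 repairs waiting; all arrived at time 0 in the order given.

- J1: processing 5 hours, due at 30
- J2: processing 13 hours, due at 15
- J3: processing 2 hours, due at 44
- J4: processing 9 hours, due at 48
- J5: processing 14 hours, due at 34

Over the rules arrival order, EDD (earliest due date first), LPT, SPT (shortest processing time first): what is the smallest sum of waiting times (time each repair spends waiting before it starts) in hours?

54

FIFO (arrival order): J1 J2 J3 J4 J5.
J1: waits 0, runs 0→5
J2: waits 5, runs 5→18
J3: waits 18, runs 18→20
J4: waits 20, runs 20→29
J5: waits 29, runs 29→43
Sum = 0+5+18+20+29 = 72.
EDD (increasing due date): J2 J1 J5 J3 J4.
J2: waits 0, runs 0→13
J1: waits 13, runs 13→18
J5: waits 18, runs 18→32
J3: waits 32, runs 32→34
J4: waits 34, runs 34→43
Sum = 0+13+18+32+34 = 97.
LPT (decreasing processing time): J5 J2 J4 J1 J3.
J5: waits 0, runs 0→14
J2: waits 14, runs 14→27
J4: waits 27, runs 27→36
J1: waits 36, runs 36→41
J3: waits 41, runs 41→43
Sum = 0+14+27+36+41 = 118.
SPT (increasing processing time): J3 J1 J4 J2 J5.
J3: waits 0, runs 0→2
J1: waits 2, runs 2→7
J4: waits 7, runs 7→16
J2: waits 16, runs 16→29
J5: waits 29, runs 29→43
Sum = 0+2+7+16+29 = 54.
FIFO 72, EDD 97, LPT 118, SPT 54 → minimum 54.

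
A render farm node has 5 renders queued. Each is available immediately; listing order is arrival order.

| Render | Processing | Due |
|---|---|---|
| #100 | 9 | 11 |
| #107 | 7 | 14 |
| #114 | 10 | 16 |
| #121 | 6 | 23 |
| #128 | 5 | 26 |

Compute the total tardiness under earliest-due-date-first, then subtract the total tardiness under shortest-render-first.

-9

EDD (increasing due date): #100 #107 #114 #121 #128.
#100: 0→9, due 11, tardiness 0
#107: 9→16, due 14, tardiness 2
#114: 16→26, due 16, tardiness 10
#121: 26→32, due 23, tardiness 9
#128: 32→37, due 26, tardiness 11
Sum = 0+2+10+9+11 = 32.
SPT (increasing processing time): #128 #121 #107 #100 #114.
#128: 0→5, due 26, tardiness 0
#121: 5→11, due 23, tardiness 0
#107: 11→18, due 14, tardiness 4
#100: 18→27, due 11, tardiness 16
#114: 27→37, due 16, tardiness 21
Sum = 0+0+4+16+21 = 41.
Difference = 32 − 41 = -9.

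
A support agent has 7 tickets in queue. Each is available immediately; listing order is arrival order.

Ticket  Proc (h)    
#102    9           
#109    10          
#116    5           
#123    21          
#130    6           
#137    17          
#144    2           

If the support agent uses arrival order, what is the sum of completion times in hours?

286

FIFO (arrival order): #102 #109 #116 #123 #130 #137 #144.
#102: 0→9
#109: 9→19
#116: 19→24
#123: 24→45
#130: 45→51
#137: 51→68
#144: 68→70
Sum = 9+19+24+45+51+68+70 = 286.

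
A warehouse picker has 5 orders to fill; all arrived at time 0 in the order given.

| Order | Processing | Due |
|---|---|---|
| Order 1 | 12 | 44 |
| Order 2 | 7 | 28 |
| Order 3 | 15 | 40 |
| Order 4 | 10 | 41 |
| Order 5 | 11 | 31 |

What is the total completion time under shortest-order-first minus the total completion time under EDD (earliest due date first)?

SPT (increasing processing time): Order 2 Order 4 Order 5 Order 1 Order 3.
Order 2: 0→7
Order 4: 7→17
Order 5: 17→28
Order 1: 28→40
Order 3: 40→55
Sum = 7+17+28+40+55 = 147.
EDD (increasing due date): Order 2 Order 5 Order 3 Order 4 Order 1.
Order 2: 0→7
Order 5: 7→18
Order 3: 18→33
Order 4: 33→43
Order 1: 43→55
Sum = 7+18+33+43+55 = 156.
Difference = 147 − 156 = -9.

-9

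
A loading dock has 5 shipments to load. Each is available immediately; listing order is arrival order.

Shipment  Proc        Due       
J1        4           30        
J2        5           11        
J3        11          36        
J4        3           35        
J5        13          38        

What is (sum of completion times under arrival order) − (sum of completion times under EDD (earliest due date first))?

FIFO (arrival order): J1 J2 J3 J4 J5.
J1: 0→4
J2: 4→9
J3: 9→20
J4: 20→23
J5: 23→36
Sum = 4+9+20+23+36 = 92.
EDD (increasing due date): J2 J1 J4 J3 J5.
J2: 0→5
J1: 5→9
J4: 9→12
J3: 12→23
J5: 23→36
Sum = 5+9+12+23+36 = 85.
Difference = 92 − 85 = 7.

7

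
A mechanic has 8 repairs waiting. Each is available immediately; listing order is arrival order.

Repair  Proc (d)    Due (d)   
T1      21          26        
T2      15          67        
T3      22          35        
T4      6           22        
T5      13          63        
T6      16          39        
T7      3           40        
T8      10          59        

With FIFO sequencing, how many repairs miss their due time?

6

FIFO (arrival order): T1 T2 T3 T4 T5 T6 T7 T8.
T1: 0→21, due 26, tardiness 0
T2: 21→36, due 67, tardiness 0
T3: 36→58, due 35, tardiness 23
T4: 58→64, due 22, tardiness 42
T5: 64→77, due 63, tardiness 14
T6: 77→93, due 39, tardiness 54
T7: 93→96, due 40, tardiness 56
T8: 96→106, due 59, tardiness 47
Late repairs: 6.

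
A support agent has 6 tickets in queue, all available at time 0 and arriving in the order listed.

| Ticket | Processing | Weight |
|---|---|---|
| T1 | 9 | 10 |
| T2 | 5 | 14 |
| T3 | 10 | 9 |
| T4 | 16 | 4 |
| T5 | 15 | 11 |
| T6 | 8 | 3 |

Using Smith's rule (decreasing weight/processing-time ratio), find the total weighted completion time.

1248

WSPT (decreasing weight/processing-time ratio): T2 T1 T3 T5 T6 T4.
T2: finishes 5, weight 14, w·C = 70
T1: finishes 14, weight 10, w·C = 140
T3: finishes 24, weight 9, w·C = 216
T5: finishes 39, weight 11, w·C = 429
T6: finishes 47, weight 3, w·C = 141
T4: finishes 63, weight 4, w·C = 252
Sum = 70+140+216+429+141+252 = 1248.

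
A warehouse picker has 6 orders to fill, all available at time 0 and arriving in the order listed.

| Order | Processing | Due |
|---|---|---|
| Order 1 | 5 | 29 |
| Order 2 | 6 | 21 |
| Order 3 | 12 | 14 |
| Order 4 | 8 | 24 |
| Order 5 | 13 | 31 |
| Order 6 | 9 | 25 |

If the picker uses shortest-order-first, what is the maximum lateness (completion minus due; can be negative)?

26

SPT (increasing processing time): Order 1 Order 2 Order 4 Order 6 Order 3 Order 5.
Order 1: 0→5, due 29, lateness -24
Order 2: 5→11, due 21, lateness -10
Order 4: 11→19, due 24, lateness -5
Order 6: 19→28, due 25, lateness 3
Order 3: 28→40, due 14, lateness 26
Order 5: 40→53, due 31, lateness 22
Maximum = 26.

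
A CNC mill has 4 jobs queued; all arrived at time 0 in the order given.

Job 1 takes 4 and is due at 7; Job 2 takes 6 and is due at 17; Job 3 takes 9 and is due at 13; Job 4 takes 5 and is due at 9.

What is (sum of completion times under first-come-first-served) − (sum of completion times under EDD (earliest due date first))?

2

FIFO (arrival order): Job 1 Job 2 Job 3 Job 4.
Job 1: 0→4
Job 2: 4→10
Job 3: 10→19
Job 4: 19→24
Sum = 4+10+19+24 = 57.
EDD (increasing due date): Job 1 Job 4 Job 3 Job 2.
Job 1: 0→4
Job 4: 4→9
Job 3: 9→18
Job 2: 18→24
Sum = 4+9+18+24 = 55.
Difference = 57 − 55 = 2.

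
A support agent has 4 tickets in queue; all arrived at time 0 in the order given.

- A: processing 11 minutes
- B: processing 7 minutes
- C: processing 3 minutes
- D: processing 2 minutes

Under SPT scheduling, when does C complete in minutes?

5

SPT (increasing processing time): D C B A.
D: 0→2
C: 2→5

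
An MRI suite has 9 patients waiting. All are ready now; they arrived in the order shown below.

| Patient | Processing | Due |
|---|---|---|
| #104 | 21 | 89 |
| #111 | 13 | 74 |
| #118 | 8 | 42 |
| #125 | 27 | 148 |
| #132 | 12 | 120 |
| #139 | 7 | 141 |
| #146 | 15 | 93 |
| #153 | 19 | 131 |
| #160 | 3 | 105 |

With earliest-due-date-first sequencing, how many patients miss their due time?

EDD (increasing due date): #118 #111 #104 #146 #160 #132 #153 #139 #125.
#118: 0→8, due 42, tardiness 0
#111: 8→21, due 74, tardiness 0
#104: 21→42, due 89, tardiness 0
#146: 42→57, due 93, tardiness 0
#160: 57→60, due 105, tardiness 0
#132: 60→72, due 120, tardiness 0
#153: 72→91, due 131, tardiness 0
#139: 91→98, due 141, tardiness 0
#125: 98→125, due 148, tardiness 0
Late patients: 0.

0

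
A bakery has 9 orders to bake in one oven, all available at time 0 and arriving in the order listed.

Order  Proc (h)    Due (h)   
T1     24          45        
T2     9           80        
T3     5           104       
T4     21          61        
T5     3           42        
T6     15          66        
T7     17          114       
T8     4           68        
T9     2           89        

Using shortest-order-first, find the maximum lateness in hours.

55

SPT (increasing processing time): T9 T5 T8 T3 T2 T6 T7 T4 T1.
T9: 0→2, due 89, lateness -87
T5: 2→5, due 42, lateness -37
T8: 5→9, due 68, lateness -59
T3: 9→14, due 104, lateness -90
T2: 14→23, due 80, lateness -57
T6: 23→38, due 66, lateness -28
T7: 38→55, due 114, lateness -59
T4: 55→76, due 61, lateness 15
T1: 76→100, due 45, lateness 55
Maximum = 55.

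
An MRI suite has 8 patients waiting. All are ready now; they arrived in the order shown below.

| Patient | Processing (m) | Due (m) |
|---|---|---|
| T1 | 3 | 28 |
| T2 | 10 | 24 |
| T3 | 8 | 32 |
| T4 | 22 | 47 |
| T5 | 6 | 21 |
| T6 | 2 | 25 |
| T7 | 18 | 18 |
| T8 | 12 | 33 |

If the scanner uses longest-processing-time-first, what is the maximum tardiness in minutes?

56

LPT (decreasing processing time): T4 T7 T8 T2 T3 T5 T1 T6.
T4: 0→22, due 47, tardiness 0
T7: 22→40, due 18, tardiness 22
T8: 40→52, due 33, tardiness 19
T2: 52→62, due 24, tardiness 38
T3: 62→70, due 32, tardiness 38
T5: 70→76, due 21, tardiness 55
T1: 76→79, due 28, tardiness 51
T6: 79→81, due 25, tardiness 56
Maximum = 56.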